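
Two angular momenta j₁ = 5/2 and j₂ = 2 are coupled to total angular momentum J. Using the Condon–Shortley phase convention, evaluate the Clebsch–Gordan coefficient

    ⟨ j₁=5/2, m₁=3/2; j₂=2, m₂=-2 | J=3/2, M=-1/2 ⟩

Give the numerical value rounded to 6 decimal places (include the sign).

+√(32/105) = +0.552052

triangle: 3!×2!×1!/7! = 12/5040
(j±m)!: 4!×1!×0!×4!×1!×2! = 1152
prefactor² = (2J+1)×Δ×N² = 384/35
  k=0: +1/(0!×3!×1!×0!×1!×1!) = 1/6
Σ = 1/6  ⇒  CG² = 384/35×1/6² = 32/105
CG = +√(32/105) = +0.552052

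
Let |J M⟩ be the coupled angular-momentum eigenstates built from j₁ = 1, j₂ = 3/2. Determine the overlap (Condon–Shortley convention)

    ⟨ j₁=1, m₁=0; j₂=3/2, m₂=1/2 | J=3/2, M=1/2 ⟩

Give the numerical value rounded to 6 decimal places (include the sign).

-0.258199  (= −√(1/15))

j₁+j₂−J=1  J+j₁−j₂=1  J−j₁+j₂=2  j₁+j₂+J+1=5
(j₁±m₁, j₂±m₂, J±M) = (1,1,2,1,2,1)
P² = 4/15
sum k=0..1:
  [0] +1/2 = 1/2
  [1] −1/1 = -1
S = -1/2
C² = P²·S² = 1/15 ; C = -0.258199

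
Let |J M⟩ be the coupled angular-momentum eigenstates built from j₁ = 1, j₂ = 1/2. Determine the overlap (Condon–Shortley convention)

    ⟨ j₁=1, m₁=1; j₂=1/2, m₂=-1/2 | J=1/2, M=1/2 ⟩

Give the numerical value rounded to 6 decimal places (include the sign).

+√(2/3) = +0.816497

√[2·1!1!0!/3! · 2!0!0!1!1!0!] = √(2/3)
  +(−1)^0/∏(0,1,0,0,1,0)! = 1  (running 1)
⟨..|..⟩ = √(2/3)·(1) = +0.816497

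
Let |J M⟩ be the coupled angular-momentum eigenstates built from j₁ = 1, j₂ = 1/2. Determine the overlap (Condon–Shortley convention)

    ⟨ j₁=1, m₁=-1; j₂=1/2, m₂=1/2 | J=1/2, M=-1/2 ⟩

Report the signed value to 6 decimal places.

j₁+j₂−J=1  J+j₁−j₂=1  J−j₁+j₂=0  j₁+j₂+J+1=3
(j₁±m₁, j₂±m₂, J±M) = (0,2,1,0,0,1)
P² = 2/3
sum k=1..1:
  [1] −1/1 = -1
S = -1
C² = P²·S² = 2/3 ; C = -0.816497

-0.816497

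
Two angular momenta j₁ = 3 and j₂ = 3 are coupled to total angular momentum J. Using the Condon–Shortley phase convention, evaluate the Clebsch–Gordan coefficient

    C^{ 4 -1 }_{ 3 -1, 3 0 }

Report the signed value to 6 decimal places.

√[9·2!4!4!/11! · 2!4!3!3!3!5!] = √(124416/385)
  +(−1)^0/∏(0,2,4,3,0,1)! = 1/288  (running 1/288)
  +(−1)^1/∏(1,1,3,2,1,2)! = -1/24  (running -11/288)
  +(−1)^2/∏(2,0,2,1,2,3)! = 1/48  (running -5/288)
⟨..|..⟩ = √(124416/385)·(-5/288) = -0.312094

-0.312094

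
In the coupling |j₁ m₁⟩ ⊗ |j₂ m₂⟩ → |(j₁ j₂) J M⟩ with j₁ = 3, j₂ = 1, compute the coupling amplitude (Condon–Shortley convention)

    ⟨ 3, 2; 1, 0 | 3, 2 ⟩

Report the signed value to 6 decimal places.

+√(1/3) ≈ +0.577350

triangle: 1!*5!*1!/8! = 120/40320
(j±m)!: 5!*1!*1!*1!*5!*1! = 14400
prefactor² = (2J+1)*Δ*N² = 300
  k=0: +1/(0!*1!*1!*1!*4!*0!) = 1/24
  k=1: −1/(1!*0!*0!*0!*5!*1!) = -1/120
Σ = 1/30  ⇒  CG² = 300*1/30² = 1/3
CG = +√(1/3) = +0.577350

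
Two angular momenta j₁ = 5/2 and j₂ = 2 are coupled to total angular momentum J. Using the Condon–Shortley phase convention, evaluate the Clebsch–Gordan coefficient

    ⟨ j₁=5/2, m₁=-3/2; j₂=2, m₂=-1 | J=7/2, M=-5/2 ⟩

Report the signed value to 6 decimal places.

√[8·1!4!3!/9! · 1!4!1!3!1!6!] = √(2304/7)
  +(−1)^0/∏(0,1,4,1,0,2)! = 1/48  (running 1/48)
  +(−1)^1/∏(1,0,3,0,1,3)! = -1/36  (running -1/144)
⟨..|..⟩ = √(2304/7)·(-1/144) = -0.125988

-0.125988  (= −√(1/63))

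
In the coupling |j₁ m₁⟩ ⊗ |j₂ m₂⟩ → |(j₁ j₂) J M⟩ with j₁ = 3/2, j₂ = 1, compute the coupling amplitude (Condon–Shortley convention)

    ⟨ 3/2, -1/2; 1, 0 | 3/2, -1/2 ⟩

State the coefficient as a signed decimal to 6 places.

triangle: 1!·2!·1!/5! = 2/120
(j±m)!: 1!·2!·1!·1!·1!·2! = 4
prefactor² = (2J+1)·Δ·N² = 4/15
  k=0: +1/(0!·1!·2!·1!·0!·0!) = 1/2
  k=1: −1/(1!·0!·1!·0!·1!·1!) = -1
Σ = -1/2  ⇒  CG² = 4/15·(-1/2)² = 1/15
CG = −√(1/15) = -0.258199

-0.258199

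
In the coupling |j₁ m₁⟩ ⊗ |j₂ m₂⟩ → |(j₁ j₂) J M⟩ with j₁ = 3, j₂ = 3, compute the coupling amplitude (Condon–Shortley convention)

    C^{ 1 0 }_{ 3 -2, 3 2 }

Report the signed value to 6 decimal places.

j₁+j₂−J=5  J+j₁−j₂=1  J−j₁+j₂=1  j₁+j₂+J+1=8
(j₁±m₁, j₂±m₂, J±M) = (1,5,5,1,1,1)
P² = 900/7
sum k=4..5:
  [4] +1/24 = 1/24
  [5] −1/120 = -1/120
S = 1/30
C² = P²·S² = 1/7 ; C = +0.377964

+√(1/7) ≈ +0.377964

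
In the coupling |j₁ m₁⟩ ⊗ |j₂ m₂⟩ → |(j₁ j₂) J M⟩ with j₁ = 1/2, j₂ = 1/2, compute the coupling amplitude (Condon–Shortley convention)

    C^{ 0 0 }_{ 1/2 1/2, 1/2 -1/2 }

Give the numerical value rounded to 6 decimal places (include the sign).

√[1·1!0!0!/2! · 1!0!0!1!0!0!] = √(1/2)
  +(−1)^0/∏(0,1,0,0,0,0)! = 1  (running 1)
⟨..|..⟩ = √(1/2)·(1) = +0.707107

+0.707107  (= +√(1/2))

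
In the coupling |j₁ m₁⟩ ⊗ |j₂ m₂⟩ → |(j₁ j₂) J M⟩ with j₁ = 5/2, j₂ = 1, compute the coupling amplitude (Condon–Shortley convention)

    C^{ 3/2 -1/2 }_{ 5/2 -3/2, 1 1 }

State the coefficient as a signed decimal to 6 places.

+√(2/5) ≈ +0.632456

√[4·2!3!0!/6! · 1!4!2!0!1!2!] = √(32/5)
  +(−1)^2/∏(2,0,2,0,1,0)! = 1/4  (running 1/4)
⟨..|..⟩ = √(32/5)·(1/4) = +0.632456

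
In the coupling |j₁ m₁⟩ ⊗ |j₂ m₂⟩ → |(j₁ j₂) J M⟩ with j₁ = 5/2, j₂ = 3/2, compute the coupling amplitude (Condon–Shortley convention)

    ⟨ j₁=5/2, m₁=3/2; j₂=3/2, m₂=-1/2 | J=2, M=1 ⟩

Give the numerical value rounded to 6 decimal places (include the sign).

√[5·2!3!1!/7! · 4!1!1!2!3!1!] = √(24/7)
  +(−1)^0/∏(0,2,1,1,2,0)! = 1/4  (running 1/4)
  +(−1)^1/∏(1,1,0,0,3,1)! = -1/6  (running 1/12)
⟨..|..⟩ = √(24/7)·(1/12) = +0.154303

+0.154303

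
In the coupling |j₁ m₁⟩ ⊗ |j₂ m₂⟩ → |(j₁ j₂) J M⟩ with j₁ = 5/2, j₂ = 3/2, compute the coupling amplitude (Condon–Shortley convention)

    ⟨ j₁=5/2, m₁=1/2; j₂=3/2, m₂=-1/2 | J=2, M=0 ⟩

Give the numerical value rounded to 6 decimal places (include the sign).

√[5·2!3!1!/7! · 3!2!1!2!2!2!] = √(8/7)
  +(−1)^0/∏(0,2,2,1,1,0)! = 1/4  (running 1/4)
  +(−1)^1/∏(1,1,1,0,2,1)! = -1/2  (running -1/4)
⟨..|..⟩ = √(8/7)·(-1/4) = -0.267261

-0.267261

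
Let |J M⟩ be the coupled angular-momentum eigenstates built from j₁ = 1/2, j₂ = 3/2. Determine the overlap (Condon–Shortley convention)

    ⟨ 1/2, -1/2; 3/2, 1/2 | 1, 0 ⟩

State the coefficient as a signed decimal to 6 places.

−√(1/2) = -0.707107

j₁+j₂−J=1  J+j₁−j₂=0  J−j₁+j₂=2  j₁+j₂+J+1=4
(j₁±m₁, j₂±m₂, J±M) = (0,1,2,1,1,1)
P² = 1/2
sum k=1..1:
  [1] −1/1 = -1
S = -1
C² = P²·S² = 1/2 ; C = -0.707107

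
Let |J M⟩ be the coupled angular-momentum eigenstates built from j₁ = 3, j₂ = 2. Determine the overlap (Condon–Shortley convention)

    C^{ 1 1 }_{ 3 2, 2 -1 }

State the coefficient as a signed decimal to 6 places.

√[3·4!2!0!/7! · 5!1!1!3!2!0!] = √(288/7)
  +(−1)^1/∏(1,3,0,0,2,0)! = -1/12  (running -1/12)
⟨..|..⟩ = √(288/7)·(-1/12) = -0.534522

−√(2/7) = -0.534522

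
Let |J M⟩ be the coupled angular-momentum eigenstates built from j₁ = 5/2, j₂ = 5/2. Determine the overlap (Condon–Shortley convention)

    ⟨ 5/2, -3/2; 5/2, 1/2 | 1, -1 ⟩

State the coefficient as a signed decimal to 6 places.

j₁+j₂−J=4  J+j₁−j₂=1  J−j₁+j₂=1  j₁+j₂+J+1=7
(j₁±m₁, j₂±m₂, J±M) = (1,4,3,2,0,2)
P² = 288/35
sum k=3..3:
  [3] −1/6 = -1/6
S = -1/6
C² = P²·S² = 8/35 ; C = -0.478091

-0.478091  (= −√(8/35))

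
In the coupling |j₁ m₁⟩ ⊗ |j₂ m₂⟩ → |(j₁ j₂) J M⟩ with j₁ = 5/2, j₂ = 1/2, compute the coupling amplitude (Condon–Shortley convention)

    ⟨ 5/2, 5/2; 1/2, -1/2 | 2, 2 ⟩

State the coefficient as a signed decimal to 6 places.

j₁+j₂−J=1  J+j₁−j₂=4  J−j₁+j₂=0  j₁+j₂+J+1=6
(j₁±m₁, j₂±m₂, J±M) = (5,0,0,1,4,0)
P² = 480
sum k=0..0:
  [0] +1/24 = 1/24
S = 1/24
C² = P²·S² = 5/6 ; C = +0.912871

+0.912871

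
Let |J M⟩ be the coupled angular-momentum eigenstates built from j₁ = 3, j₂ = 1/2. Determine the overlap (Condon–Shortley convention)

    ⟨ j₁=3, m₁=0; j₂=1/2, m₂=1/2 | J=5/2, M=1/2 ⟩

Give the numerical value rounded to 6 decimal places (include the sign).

triangle: 1!·5!·0!/7! = 120/5040
(j±m)!: 3!·3!·1!·0!·3!·2! = 432
prefactor² = (2J+1)·Δ·N² = 432/7
  k=1: −1/(1!·0!·2!·0!·3!·0!) = -1/12
Σ = -1/12  ⇒  CG² = 432/7·(-1/12)² = 3/7
CG = −√(3/7) = -0.654654

-0.654654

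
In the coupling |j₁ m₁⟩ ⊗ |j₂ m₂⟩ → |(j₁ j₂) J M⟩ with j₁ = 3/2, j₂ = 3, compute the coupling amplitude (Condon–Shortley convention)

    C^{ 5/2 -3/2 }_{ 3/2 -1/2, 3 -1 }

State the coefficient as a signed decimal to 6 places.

−√(7/20) = -0.591608

√[6·2!1!4!/8! · 1!2!2!4!1!4!] = √(576/35)
  +(−1)^1/∏(1,1,1,1,0,3)! = -1/6  (running -1/6)
  +(−1)^2/∏(2,0,0,0,1,4)! = 1/48  (running -7/48)
⟨..|..⟩ = √(576/35)·(-7/48) = -0.591608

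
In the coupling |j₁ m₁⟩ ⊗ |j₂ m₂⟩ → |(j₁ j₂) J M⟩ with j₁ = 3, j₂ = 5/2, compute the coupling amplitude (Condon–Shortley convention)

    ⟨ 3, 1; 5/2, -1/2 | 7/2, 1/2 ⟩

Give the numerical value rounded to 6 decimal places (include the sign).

j₁+j₂−J=2  J+j₁−j₂=4  J−j₁+j₂=3  j₁+j₂+J+1=10
(j₁±m₁, j₂±m₂, J±M) = (4,2,2,3,4,3)
P² = 9216/175
sum k=0..2:
  [0] +1/16 = 1/16
  [1] −1/12 = -1/12
  [2] +1/288 = 1/288
S = -5/288
C² = P²·S² = 1/63 ; C = -0.125988

-0.125988  (= −√(1/63))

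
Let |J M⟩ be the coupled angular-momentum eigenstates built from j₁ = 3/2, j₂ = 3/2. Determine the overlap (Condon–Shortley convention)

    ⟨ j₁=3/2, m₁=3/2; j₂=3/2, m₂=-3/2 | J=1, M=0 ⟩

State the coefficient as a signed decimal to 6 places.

triangle: 2!×1!×1!/5! = 2/120
(j±m)!: 3!×0!×0!×3!×1!×1! = 36
prefactor² = (2J+1)×Δ×N² = 9/5
  k=0: +1/(0!×2!×0!×0!×1!×1!) = 1/2
Σ = 1/2  ⇒  CG² = 9/5×1/2² = 9/20
CG = +√(9/20) = +0.670820

+0.670820  (= +√(9/20))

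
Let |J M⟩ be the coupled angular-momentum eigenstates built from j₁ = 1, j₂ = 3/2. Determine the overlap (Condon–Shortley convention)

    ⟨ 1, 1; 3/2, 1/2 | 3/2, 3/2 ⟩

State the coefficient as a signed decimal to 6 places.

+√(2/5) = +0.632456

j₁+j₂−J=1  J+j₁−j₂=1  J−j₁+j₂=2  j₁+j₂+J+1=5
(j₁±m₁, j₂±m₂, J±M) = (2,0,2,1,3,0)
P² = 8/5
sum k=0..0:
  [0] +1/2 = 1/2
S = 1/2
C² = P²·S² = 2/5 ; C = +0.632456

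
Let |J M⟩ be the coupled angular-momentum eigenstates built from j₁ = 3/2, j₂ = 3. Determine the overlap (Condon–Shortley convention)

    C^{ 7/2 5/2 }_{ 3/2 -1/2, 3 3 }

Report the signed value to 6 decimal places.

triangle: 1!·2!·5!/9! = 240/362880
(j±m)!: 1!·2!·6!·0!·6!·1! = 1036800
prefactor² = (2J+1)·Δ·N² = 38400/7
  k=1: −1/(1!·0!·1!·5!·1!·0!) = -1/120
Σ = -1/120  ⇒  CG² = 38400/7·(-1/120)² = 8/21
CG = −√(8/21) = -0.617213

−√(8/21) ≈ -0.617213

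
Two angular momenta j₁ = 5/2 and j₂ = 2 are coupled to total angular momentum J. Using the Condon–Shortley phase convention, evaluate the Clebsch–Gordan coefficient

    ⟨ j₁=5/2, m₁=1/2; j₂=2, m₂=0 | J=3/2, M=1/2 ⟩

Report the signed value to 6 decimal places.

-0.239046

j₁+j₂−J=3  J+j₁−j₂=2  J−j₁+j₂=1  j₁+j₂+J+1=7
(j₁±m₁, j₂±m₂, J±M) = (3,2,2,2,2,1)
P² = 32/35
sum k=1..2:
  [1] −1/2 = -1/2
  [2] +1/4 = 1/4
S = -1/4
C² = P²·S² = 2/35 ; C = -0.239046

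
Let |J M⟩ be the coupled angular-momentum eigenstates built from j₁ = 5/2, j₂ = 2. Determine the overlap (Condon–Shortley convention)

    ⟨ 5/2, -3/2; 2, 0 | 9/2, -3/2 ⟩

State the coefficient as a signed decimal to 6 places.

j₁+j₂−J=0  J+j₁−j₂=5  J−j₁+j₂=4  j₁+j₂+J+1=10
(j₁±m₁, j₂±m₂, J±M) = (1,4,2,2,3,6)
P² = 23040/7
sum k=0..0:
  [0] +1/96 = 1/96
S = 1/96
C² = P²·S² = 5/14 ; C = +0.597614

+0.597614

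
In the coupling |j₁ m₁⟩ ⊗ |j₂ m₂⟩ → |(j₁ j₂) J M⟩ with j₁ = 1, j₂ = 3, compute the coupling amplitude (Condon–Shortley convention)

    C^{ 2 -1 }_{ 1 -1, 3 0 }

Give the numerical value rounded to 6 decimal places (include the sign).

triangle: 2!*0!*4!/7! = 48/5040
(j±m)!: 0!*2!*3!*3!*1!*3! = 432
prefactor² = (2J+1)*Δ*N² = 144/7
  k=2: +1/(2!*0!*0!*1!*0!*3!) = 1/12
Σ = 1/12  ⇒  CG² = 144/7*1/12² = 1/7
CG = +√(1/7) = +0.377964

+0.377964  (= +√(1/7))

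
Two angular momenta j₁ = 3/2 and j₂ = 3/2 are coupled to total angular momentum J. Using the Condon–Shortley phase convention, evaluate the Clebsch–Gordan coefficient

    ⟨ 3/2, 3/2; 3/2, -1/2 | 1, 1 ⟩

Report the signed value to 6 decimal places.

j₁+j₂−J=2  J+j₁−j₂=1  J−j₁+j₂=1  j₁+j₂+J+1=5
(j₁±m₁, j₂±m₂, J±M) = (3,0,1,2,2,0)
P² = 6/5
sum k=0..0:
  [0] +1/2 = 1/2
S = 1/2
C² = P²·S² = 3/10 ; C = +0.547723

+0.547723  (= +√(3/10))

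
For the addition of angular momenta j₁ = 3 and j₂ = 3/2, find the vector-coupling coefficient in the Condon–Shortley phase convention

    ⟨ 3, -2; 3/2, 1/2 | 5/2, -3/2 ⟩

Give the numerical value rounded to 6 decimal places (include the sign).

j₁+j₂−J=2  J+j₁−j₂=4  J−j₁+j₂=1  j₁+j₂+J+1=8
(j₁±m₁, j₂±m₂, J±M) = (1,5,2,1,1,4)
P² = 288/7
sum k=1..2:
  [1] −1/24 = -1/24
  [2] +1/12 = 1/12
S = 1/24
C² = P²·S² = 1/14 ; C = +0.267261

+√(1/14) = +0.267261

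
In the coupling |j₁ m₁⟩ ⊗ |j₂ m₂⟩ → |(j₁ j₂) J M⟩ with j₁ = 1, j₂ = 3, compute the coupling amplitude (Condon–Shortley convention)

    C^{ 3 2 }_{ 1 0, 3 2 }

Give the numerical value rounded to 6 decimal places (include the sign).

j₁+j₂−J=1  J+j₁−j₂=1  J−j₁+j₂=5  j₁+j₂+J+1=8
(j₁±m₁, j₂±m₂, J±M) = (1,1,5,1,5,1)
P² = 300
sum k=0..1:
  [0] +1/120 = 1/120
  [1] −1/24 = -1/24
S = -1/30
C² = P²·S² = 1/3 ; C = -0.577350

−√(1/3) ≈ -0.577350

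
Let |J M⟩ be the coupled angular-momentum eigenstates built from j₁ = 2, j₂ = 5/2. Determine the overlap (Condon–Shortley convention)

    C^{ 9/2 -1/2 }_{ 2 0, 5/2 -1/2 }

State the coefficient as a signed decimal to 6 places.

√[10·0!4!5!/10! · 2!2!2!3!4!5!] = √(7680/7)
  +(−1)^0/∏(0,0,2,2,2,3)! = 1/48  (running 1/48)
⟨..|..⟩ = √(7680/7)·(1/48) = +0.690066

+0.690066  (= +√(10/21))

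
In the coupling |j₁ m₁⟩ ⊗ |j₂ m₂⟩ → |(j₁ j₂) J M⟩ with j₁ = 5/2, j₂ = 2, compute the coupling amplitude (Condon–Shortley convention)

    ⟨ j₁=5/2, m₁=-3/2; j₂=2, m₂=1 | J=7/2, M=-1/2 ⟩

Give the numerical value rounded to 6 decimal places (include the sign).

−√(121/315) ≈ -0.619780

√[8·1!4!3!/9! · 1!4!3!1!3!4!] = √(2304/35)
  +(−1)^0/∏(0,1,4,3,0,0)! = 1/144  (running 1/144)
  +(−1)^1/∏(1,0,3,2,1,1)! = -1/12  (running -11/144)
⟨..|..⟩ = √(2304/35)·(-11/144) = -0.619780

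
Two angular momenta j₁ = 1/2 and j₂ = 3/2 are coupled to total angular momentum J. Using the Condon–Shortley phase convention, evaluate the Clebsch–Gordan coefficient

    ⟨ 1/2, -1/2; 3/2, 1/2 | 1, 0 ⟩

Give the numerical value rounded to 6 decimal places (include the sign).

triangle: 1!·0!·2!/4! = 2/24
(j±m)!: 0!·1!·2!·1!·1!·1! = 2
prefactor² = (2J+1)·Δ·N² = 1/2
  k=1: −1/(1!·0!·0!·1!·0!·1!) = -1
Σ = -1  ⇒  CG² = 1/2·(-1)² = 1/2
CG = −√(1/2) = -0.707107

-0.707107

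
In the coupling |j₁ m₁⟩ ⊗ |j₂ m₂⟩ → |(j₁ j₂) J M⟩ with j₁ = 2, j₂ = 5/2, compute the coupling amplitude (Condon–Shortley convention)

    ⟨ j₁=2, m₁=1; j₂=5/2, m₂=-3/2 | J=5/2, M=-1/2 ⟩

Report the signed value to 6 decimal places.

triangle: 2!×2!×3!/8! = 24/40320
(j±m)!: 3!×1!×1!×4!×2!×3! = 1728
prefactor² = (2J+1)×Δ×N² = 216/35
  k=0: +1/(0!×2!×1!×1!×1!×2!) = 1/4
  k=1: −1/(1!×1!×0!×0!×2!×3!) = -1/12
Σ = 1/6  ⇒  CG² = 216/35×1/6² = 6/35
CG = +√(6/35) = +0.414039

+√(6/35) ≈ +0.414039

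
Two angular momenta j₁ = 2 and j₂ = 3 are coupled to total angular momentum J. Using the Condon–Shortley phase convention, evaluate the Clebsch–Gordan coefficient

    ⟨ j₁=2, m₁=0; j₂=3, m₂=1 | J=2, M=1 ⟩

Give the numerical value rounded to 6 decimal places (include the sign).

+0.377964  (= +√(1/7))

j₁+j₂−J=3  J+j₁−j₂=1  J−j₁+j₂=3  j₁+j₂+J+1=8
(j₁±m₁, j₂±m₂, J±M) = (2,2,4,2,3,1)
P² = 36/7
sum k=1..2:
  [1] −1/12 = -1/12
  [2] +1/4 = 1/4
S = 1/6
C² = P²·S² = 1/7 ; C = +0.377964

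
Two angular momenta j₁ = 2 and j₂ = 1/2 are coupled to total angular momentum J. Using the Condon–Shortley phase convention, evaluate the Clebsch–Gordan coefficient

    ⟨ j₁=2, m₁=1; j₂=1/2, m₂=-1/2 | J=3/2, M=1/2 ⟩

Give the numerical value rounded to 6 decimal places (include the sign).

triangle: 1!·3!·0!/5! = 6/120
(j±m)!: 3!·1!·0!·1!·2!·1! = 12
prefactor² = (2J+1)·Δ·N² = 12/5
  k=0: +1/(0!·1!·1!·0!·2!·0!) = 1/2
Σ = 1/2  ⇒  CG² = 12/5·1/2² = 3/5
CG = +√(3/5) = +0.774597

+0.774597  (= +√(3/5))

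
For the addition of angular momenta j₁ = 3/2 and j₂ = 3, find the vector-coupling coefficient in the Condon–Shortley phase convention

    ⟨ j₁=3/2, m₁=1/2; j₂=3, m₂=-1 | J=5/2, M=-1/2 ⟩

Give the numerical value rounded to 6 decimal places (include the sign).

√[6·2!1!4!/8! · 2!1!2!4!2!3!] = √(288/35)
  +(−1)^0/∏(0,2,1,2,0,2)! = 1/8  (running 1/8)
  +(−1)^1/∏(1,1,0,1,1,3)! = -1/6  (running -1/24)
⟨..|..⟩ = √(288/35)·(-1/24) = -0.119523

−√(1/70) ≈ -0.119523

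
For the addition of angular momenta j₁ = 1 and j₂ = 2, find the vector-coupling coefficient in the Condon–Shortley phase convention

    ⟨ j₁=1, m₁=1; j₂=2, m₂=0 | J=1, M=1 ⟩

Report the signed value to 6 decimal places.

+0.316228

j₁+j₂−J=2  J+j₁−j₂=0  J−j₁+j₂=2  j₁+j₂+J+1=5
(j₁±m₁, j₂±m₂, J±M) = (2,0,2,2,2,0)
P² = 8/5
sum k=0..0:
  [0] +1/4 = 1/4
S = 1/4
C² = P²·S² = 1/10 ; C = +0.316228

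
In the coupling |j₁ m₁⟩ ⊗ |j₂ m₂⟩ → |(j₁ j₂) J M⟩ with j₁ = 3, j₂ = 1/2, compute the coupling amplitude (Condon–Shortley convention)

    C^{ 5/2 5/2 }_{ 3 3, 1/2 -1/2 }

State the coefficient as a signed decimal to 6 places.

j₁+j₂−J=1  J+j₁−j₂=5  J−j₁+j₂=0  j₁+j₂+J+1=7
(j₁±m₁, j₂±m₂, J±M) = (6,0,0,1,5,0)
P² = 86400/7
sum k=0..0:
  [0] +1/120 = 1/120
S = 1/120
C² = P²·S² = 6/7 ; C = +0.925820

+0.925820  (= +√(6/7))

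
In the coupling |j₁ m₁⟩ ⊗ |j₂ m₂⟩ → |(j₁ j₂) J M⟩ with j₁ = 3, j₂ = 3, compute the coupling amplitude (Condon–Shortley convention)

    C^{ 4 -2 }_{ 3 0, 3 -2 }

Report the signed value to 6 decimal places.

√[9·2!4!4!/11! · 3!3!1!5!2!6!] = √(124416/77)
  +(−1)^0/∏(0,2,3,1,1,3)! = 1/72  (running 1/72)
  +(−1)^1/∏(1,1,2,0,2,4)! = -1/96  (running 1/288)
⟨..|..⟩ = √(124416/77)·(1/288) = +0.139573

+√(3/154) ≈ +0.139573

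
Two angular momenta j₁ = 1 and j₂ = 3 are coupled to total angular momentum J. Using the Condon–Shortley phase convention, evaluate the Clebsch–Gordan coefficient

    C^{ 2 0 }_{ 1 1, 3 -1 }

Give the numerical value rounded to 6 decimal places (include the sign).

j₁+j₂−J=2  J+j₁−j₂=0  J−j₁+j₂=4  j₁+j₂+J+1=7
(j₁±m₁, j₂±m₂, J±M) = (2,0,2,4,2,2)
P² = 128/7
sum k=0..0:
  [0] +1/8 = 1/8
S = 1/8
C² = P²·S² = 2/7 ; C = +0.534522

+√(2/7) ≈ +0.534522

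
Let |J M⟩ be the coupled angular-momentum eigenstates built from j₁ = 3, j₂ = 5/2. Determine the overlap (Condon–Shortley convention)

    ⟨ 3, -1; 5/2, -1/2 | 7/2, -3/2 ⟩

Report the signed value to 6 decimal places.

√[8·2!4!3!/10! · 2!4!2!3!2!5!] = √(3072/35)
  +(−1)^0/∏(0,2,4,2,0,1)! = 1/96  (running 1/96)
  +(−1)^1/∏(1,1,3,1,1,2)! = -1/12  (running -7/96)
  +(−1)^2/∏(2,0,2,0,2,3)! = 1/48  (running -5/96)
⟨..|..⟩ = √(3072/35)·(-5/96) = -0.487950

-0.487950  (= −√(5/21))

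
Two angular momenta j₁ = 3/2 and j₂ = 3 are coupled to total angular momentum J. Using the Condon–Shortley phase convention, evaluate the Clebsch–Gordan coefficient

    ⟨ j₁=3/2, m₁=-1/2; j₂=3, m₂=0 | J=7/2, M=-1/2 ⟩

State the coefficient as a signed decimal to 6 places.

−√(2/21) ≈ -0.308607

triangle: 1!*2!*5!/9! = 240/362880
(j±m)!: 1!*2!*3!*3!*3!*4! = 10368
prefactor² = (2J+1)*Δ*N² = 384/7
  k=0: +1/(0!*1!*2!*3!*0!*2!) = 1/24
  k=1: −1/(1!*0!*1!*2!*1!*3!) = -1/12
Σ = -1/24  ⇒  CG² = 384/7*(-1/24)² = 2/21
CG = −√(2/21) = -0.308607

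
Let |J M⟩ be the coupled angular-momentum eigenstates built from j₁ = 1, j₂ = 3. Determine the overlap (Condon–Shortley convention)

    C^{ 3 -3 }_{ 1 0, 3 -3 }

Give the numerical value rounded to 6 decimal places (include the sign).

√[7·1!1!5!/8! · 1!1!0!6!0!6!] = √(10800)
  +(−1)^0/∏(0,1,1,0,0,5)! = 1/120  (running 1/120)
⟨..|..⟩ = √(10800)·(1/120) = +0.866025

+√(3/4) ≈ +0.866025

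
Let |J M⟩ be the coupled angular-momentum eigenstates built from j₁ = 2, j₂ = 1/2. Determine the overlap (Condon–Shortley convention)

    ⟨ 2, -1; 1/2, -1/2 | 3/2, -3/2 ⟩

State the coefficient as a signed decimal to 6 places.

j₁+j₂−J=1  J+j₁−j₂=3  J−j₁+j₂=0  j₁+j₂+J+1=5
(j₁±m₁, j₂±m₂, J±M) = (1,3,0,1,0,3)
P² = 36/5
sum k=0..0:
  [0] +1/6 = 1/6
S = 1/6
C² = P²·S² = 1/5 ; C = +0.447214

+0.447214  (= +√(1/5))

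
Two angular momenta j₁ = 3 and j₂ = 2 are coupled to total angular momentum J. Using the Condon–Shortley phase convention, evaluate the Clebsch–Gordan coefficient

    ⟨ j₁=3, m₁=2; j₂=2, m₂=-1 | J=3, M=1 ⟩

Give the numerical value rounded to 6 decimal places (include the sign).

j₁+j₂−J=2  J+j₁−j₂=4  J−j₁+j₂=2  j₁+j₂+J+1=9
(j₁±m₁, j₂±m₂, J±M) = (5,1,1,3,4,2)
P² = 64
sum k=0..1:
  [0] +1/12 = 1/12
  [1] −1/48 = -1/48
S = 1/16
C² = P²·S² = 1/4 ; C = +0.500000

+0.500000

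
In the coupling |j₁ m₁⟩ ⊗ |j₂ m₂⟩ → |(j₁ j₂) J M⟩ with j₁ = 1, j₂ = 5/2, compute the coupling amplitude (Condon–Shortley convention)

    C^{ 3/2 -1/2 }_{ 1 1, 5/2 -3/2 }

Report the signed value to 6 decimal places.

j₁+j₂−J=2  J+j₁−j₂=0  J−j₁+j₂=3  j₁+j₂+J+1=6
(j₁±m₁, j₂±m₂, J±M) = (2,0,1,4,1,2)
P² = 32/5
sum k=0..0:
  [0] +1/4 = 1/4
S = 1/4
C² = P²·S² = 2/5 ; C = +0.632456

+0.632456  (= +√(2/5))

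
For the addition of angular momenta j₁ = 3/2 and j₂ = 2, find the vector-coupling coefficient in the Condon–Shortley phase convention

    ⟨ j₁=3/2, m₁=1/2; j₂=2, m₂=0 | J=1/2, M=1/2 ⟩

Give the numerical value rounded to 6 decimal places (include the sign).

-0.447214

√[2·3!0!1!/5! · 2!1!2!2!1!0!] = √(4/5)
  +(−1)^1/∏(1,2,0,1,0,0)! = -1/2  (running -1/2)
⟨..|..⟩ = √(4/5)·(-1/2) = -0.447214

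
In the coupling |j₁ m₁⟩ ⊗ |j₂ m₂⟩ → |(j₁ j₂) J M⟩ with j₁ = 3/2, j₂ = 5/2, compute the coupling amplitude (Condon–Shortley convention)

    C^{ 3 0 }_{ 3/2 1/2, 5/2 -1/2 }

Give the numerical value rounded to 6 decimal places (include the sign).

+0.447214  (= +√(1/5))

j₁+j₂−J=1  J+j₁−j₂=2  J−j₁+j₂=4  j₁+j₂+J+1=8
(j₁±m₁, j₂±m₂, J±M) = (2,1,2,3,3,3)
P² = 36/5
sum k=0..1:
  [0] +1/4 = 1/4
  [1] −1/12 = -1/12
S = 1/6
C² = P²·S² = 1/5 ; C = +0.447214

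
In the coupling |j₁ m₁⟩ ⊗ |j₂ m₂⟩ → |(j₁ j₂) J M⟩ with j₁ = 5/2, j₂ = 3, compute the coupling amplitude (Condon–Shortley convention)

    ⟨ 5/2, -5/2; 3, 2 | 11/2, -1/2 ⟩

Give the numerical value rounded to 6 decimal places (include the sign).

+0.113961

j₁+j₂−J=0  J+j₁−j₂=5  J−j₁+j₂=6  j₁+j₂+J+1=12
(j₁±m₁, j₂±m₂, J±M) = (0,5,5,1,5,6)
P² = 207360000/77
sum k=0..0:
  [0] +1/14400 = 1/14400
S = 1/14400
C² = P²·S² = 1/77 ; C = +0.113961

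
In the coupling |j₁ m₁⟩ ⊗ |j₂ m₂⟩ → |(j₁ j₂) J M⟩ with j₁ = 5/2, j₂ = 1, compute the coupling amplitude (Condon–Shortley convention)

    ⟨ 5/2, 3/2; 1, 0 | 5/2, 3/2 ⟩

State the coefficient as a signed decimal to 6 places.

+0.507093

j₁+j₂−J=1  J+j₁−j₂=4  J−j₁+j₂=1  j₁+j₂+J+1=7
(j₁±m₁, j₂±m₂, J±M) = (4,1,1,1,4,1)
P² = 576/35
sum k=0..1:
  [0] +1/6 = 1/6
  [1] −1/24 = -1/24
S = 1/8
C² = P²·S² = 9/35 ; C = +0.507093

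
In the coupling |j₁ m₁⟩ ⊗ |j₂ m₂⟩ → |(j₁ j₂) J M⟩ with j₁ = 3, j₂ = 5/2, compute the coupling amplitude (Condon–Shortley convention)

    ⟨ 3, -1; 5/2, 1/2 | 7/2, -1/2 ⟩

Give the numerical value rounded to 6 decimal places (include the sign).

√[8·2!4!3!/10! · 2!4!3!2!3!4!] = √(9216/175)
  +(−1)^0/∏(0,2,4,3,0,0)! = 1/288  (running 1/288)
  +(−1)^1/∏(1,1,3,2,1,1)! = -1/12  (running -23/288)
  +(−1)^2/∏(2,0,2,1,2,2)! = 1/16  (running -5/288)
⟨..|..⟩ = √(9216/175)·(-5/288) = -0.125988

-0.125988  (= −√(1/63))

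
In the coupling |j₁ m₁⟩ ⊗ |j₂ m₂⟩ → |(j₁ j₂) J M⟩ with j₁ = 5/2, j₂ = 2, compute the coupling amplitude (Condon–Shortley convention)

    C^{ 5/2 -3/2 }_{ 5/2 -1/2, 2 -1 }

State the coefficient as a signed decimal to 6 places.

j₁+j₂−J=2  J+j₁−j₂=3  J−j₁+j₂=2  j₁+j₂+J+1=8
(j₁±m₁, j₂±m₂, J±M) = (2,3,1,3,1,4)
P² = 216/35
sum k=0..1:
  [0] +1/12 = 1/12
  [1] −1/4 = -1/4
S = -1/6
C² = P²·S² = 6/35 ; C = -0.414039

−√(6/35) ≈ -0.414039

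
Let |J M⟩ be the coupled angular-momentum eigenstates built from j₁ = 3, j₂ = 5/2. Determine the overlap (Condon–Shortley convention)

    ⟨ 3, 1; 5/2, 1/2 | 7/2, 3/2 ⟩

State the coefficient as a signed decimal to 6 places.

-0.487950  (= −√(5/21))

√[8·2!4!3!/10! · 4!2!3!2!5!2!] = √(3072/35)
  +(−1)^0/∏(0,2,2,3,2,0)! = 1/48  (running 1/48)
  +(−1)^1/∏(1,1,1,2,3,1)! = -1/12  (running -1/16)
  +(−1)^2/∏(2,0,0,1,4,2)! = 1/96  (running -5/96)
⟨..|..⟩ = √(3072/35)·(-5/96) = -0.487950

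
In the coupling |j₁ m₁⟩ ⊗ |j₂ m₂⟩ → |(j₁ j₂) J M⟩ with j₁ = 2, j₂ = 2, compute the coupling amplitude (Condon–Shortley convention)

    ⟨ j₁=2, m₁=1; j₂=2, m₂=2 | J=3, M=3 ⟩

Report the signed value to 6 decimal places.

−√(1/2) ≈ -0.707107

triangle: 1!*3!*3!/8! = 36/40320
(j±m)!: 3!*1!*4!*0!*6!*0! = 103680
prefactor² = (2J+1)*Δ*N² = 648
  k=1: −1/(1!*0!*0!*3!*3!*0!) = -1/36
Σ = -1/36  ⇒  CG² = 648*(-1/36)² = 1/2
CG = −√(1/2) = -0.707107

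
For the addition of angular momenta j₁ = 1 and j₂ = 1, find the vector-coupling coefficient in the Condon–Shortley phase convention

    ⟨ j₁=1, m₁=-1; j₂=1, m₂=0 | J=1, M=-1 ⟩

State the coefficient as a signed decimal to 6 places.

√[3·1!1!1!/4! · 0!2!1!1!0!2!] = √(1/2)
  +(−1)^1/∏(1,0,1,0,0,1)! = -1  (running -1)
⟨..|..⟩ = √(1/2)·(-1) = -0.707107

-0.707107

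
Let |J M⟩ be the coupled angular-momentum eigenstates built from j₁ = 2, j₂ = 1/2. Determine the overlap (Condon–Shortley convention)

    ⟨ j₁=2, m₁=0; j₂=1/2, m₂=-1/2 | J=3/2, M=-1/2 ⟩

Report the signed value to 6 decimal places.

triangle: 1!×3!×0!/5! = 6/120
(j±m)!: 2!×2!×0!×1!×1!×2! = 8
prefactor² = (2J+1)×Δ×N² = 8/5
  k=0: +1/(0!×1!×2!×0!×1!×0!) = 1/2
Σ = 1/2  ⇒  CG² = 8/5×1/2² = 2/5
CG = +√(2/5) = +0.632456

+√(2/5) = +0.632456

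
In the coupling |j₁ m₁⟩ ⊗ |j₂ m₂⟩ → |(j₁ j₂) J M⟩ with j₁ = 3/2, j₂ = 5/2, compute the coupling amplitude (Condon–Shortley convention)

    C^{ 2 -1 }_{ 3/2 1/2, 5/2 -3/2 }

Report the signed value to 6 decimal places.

j₁+j₂−J=2  J+j₁−j₂=1  J−j₁+j₂=3  j₁+j₂+J+1=7
(j₁±m₁, j₂±m₂, J±M) = (2,1,1,4,1,3)
P² = 24/7
sum k=0..1:
  [0] +1/4 = 1/4
  [1] −1/6 = -1/6
S = 1/12
C² = P²·S² = 1/42 ; C = +0.154303

+0.154303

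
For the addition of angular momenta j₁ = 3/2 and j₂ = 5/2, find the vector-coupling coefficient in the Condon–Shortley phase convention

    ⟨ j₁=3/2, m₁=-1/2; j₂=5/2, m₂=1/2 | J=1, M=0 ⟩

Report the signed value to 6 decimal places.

+√(3/10) ≈ +0.547723

j₁+j₂−J=3  J+j₁−j₂=0  J−j₁+j₂=2  j₁+j₂+J+1=6
(j₁±m₁, j₂±m₂, J±M) = (1,2,3,2,1,1)
P² = 6/5
sum k=2..2:
  [2] +1/2 = 1/2
S = 1/2
C² = P²·S² = 3/10 ; C = +0.547723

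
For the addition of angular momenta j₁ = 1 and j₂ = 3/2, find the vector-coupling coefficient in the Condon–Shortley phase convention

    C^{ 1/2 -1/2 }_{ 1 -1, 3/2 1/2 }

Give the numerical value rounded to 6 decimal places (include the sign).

+0.408248  (= +√(1/6))

j₁+j₂−J=2  J+j₁−j₂=0  J−j₁+j₂=1  j₁+j₂+J+1=4
(j₁±m₁, j₂±m₂, J±M) = (0,2,2,1,0,1)
P² = 2/3
sum k=2..2:
  [2] +1/2 = 1/2
S = 1/2
C² = P²·S² = 1/6 ; C = +0.408248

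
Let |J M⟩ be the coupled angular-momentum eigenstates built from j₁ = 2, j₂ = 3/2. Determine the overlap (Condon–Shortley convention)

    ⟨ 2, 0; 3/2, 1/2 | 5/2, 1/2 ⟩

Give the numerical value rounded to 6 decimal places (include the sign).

−√(3/35) = -0.292770

triangle: 1!·3!·2!/7! = 12/5040
(j±m)!: 2!·2!·2!·1!·3!·2! = 96
prefactor² = (2J+1)·Δ·N² = 48/35
  k=0: +1/(0!·1!·2!·2!·1!·0!) = 1/4
  k=1: −1/(1!·0!·1!·1!·2!·1!) = -1/2
Σ = -1/4  ⇒  CG² = 48/35·(-1/4)² = 3/35
CG = −√(3/35) = -0.292770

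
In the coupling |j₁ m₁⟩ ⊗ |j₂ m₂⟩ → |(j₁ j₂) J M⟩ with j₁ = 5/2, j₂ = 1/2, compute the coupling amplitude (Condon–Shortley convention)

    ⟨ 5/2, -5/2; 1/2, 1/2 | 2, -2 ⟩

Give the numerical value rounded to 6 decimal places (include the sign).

-0.912871

√[5·1!4!0!/6! · 0!5!1!0!0!4!] = √(480)
  +(−1)^1/∏(1,0,4,0,0,0)! = -1/24  (running -1/24)
⟨..|..⟩ = √(480)·(-1/24) = -0.912871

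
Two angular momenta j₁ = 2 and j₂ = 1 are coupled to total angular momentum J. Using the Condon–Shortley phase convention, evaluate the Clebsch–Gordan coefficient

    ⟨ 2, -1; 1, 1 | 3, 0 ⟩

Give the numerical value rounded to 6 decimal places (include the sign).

+√(1/5) ≈ +0.447214

√[7·0!4!2!/7! · 1!3!2!0!3!3!] = √(144/5)
  +(−1)^0/∏(0,0,3,2,1,0)! = 1/12  (running 1/12)
⟨..|..⟩ = √(144/5)·(1/12) = +0.447214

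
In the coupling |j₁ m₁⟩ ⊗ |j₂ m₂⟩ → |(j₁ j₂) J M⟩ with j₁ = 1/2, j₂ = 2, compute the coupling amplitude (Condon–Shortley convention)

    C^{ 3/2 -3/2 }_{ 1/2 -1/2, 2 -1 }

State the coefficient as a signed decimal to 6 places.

−√(1/5) = -0.447214

triangle: 1!·0!·3!/5! = 6/120
(j±m)!: 0!·1!·1!·3!·0!·3! = 36
prefactor² = (2J+1)·Δ·N² = 36/5
  k=1: −1/(1!·0!·0!·0!·0!·3!) = -1/6
Σ = -1/6  ⇒  CG² = 36/5·(-1/6)² = 1/5
CG = −√(1/5) = -0.447214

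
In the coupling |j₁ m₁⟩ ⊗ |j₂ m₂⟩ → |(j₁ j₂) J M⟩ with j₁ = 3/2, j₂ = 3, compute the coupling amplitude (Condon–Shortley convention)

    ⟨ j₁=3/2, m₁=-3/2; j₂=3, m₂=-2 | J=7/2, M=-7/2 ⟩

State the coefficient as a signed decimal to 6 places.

j₁+j₂−J=1  J+j₁−j₂=2  J−j₁+j₂=5  j₁+j₂+J+1=9
(j₁±m₁, j₂±m₂, J±M) = (0,3,1,5,0,7)
P² = 19200
sum k=1..1:
  [1] −1/240 = -1/240
S = -1/240
C² = P²·S² = 1/3 ; C = -0.577350

-0.577350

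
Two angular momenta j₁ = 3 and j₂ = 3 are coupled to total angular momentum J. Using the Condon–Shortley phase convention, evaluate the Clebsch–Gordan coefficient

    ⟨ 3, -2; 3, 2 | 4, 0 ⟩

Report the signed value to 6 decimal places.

+0.564076  (= +√(7/22))

j₁+j₂−J=2  J+j₁−j₂=4  J−j₁+j₂=4  j₁+j₂+J+1=11
(j₁±m₁, j₂±m₂, J±M) = (1,5,5,1,4,4)
P² = 165888/77
sum k=1..2:
  [1] −1/576 = -1/576
  [2] +1/72 = 1/72
S = 7/576
C² = P²·S² = 7/22 ; C = +0.564076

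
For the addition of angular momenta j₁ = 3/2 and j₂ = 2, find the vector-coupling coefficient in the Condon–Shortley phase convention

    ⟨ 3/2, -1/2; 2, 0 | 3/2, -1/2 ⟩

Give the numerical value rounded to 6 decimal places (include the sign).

−√(1/5) ≈ -0.447214

√[4·2!1!2!/6! · 1!2!2!2!1!2!] = √(16/45)
  +(−1)^1/∏(1,1,1,1,0,1)! = -1  (running -1)
  +(−1)^2/∏(2,0,0,0,1,2)! = 1/4  (running -3/4)
⟨..|..⟩ = √(16/45)·(-3/4) = -0.447214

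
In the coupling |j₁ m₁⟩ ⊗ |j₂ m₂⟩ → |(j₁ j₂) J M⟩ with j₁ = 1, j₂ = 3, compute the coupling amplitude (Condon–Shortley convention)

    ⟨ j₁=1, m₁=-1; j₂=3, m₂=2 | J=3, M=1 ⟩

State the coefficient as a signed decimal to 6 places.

j₁+j₂−J=1  J+j₁−j₂=1  J−j₁+j₂=5  j₁+j₂+J+1=8
(j₁±m₁, j₂±m₂, J±M) = (0,2,5,1,4,2)
P² = 240
sum k=1..1:
  [1] −1/24 = -1/24
S = -1/24
C² = P²·S² = 5/12 ; C = -0.645497

-0.645497  (= −√(5/12))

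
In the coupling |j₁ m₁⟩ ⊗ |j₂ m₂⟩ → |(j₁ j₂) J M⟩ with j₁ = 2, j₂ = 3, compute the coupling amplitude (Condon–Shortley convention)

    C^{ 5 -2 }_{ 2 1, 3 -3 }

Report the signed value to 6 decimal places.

triangle: 0!*4!*6!/11! = 17280/39916800
(j±m)!: 3!*1!*0!*6!*3!*7! = 130636800
prefactor² = (2J+1)*Δ*N² = 622080
  k=0: +1/(0!*0!*1!*0!*3!*6!) = 1/4320
Σ = 1/4320  ⇒  CG² = 622080*1/4320² = 1/30
CG = +√(1/30) = +0.182574

+0.182574  (= +√(1/30))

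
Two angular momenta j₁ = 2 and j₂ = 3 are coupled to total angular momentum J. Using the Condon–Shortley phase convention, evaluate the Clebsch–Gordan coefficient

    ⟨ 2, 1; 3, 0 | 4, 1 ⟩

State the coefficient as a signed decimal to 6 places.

j₁+j₂−J=1  J+j₁−j₂=3  J−j₁+j₂=5  j₁+j₂+J+1=10
(j₁±m₁, j₂±m₂, J±M) = (3,1,3,3,5,3)
P² = 1944/7
sum k=0..1:
  [0] +1/24 = 1/24
  [1] −1/72 = -1/72
S = 1/36
C² = P²·S² = 3/14 ; C = +0.462910

+√(3/14) ≈ +0.462910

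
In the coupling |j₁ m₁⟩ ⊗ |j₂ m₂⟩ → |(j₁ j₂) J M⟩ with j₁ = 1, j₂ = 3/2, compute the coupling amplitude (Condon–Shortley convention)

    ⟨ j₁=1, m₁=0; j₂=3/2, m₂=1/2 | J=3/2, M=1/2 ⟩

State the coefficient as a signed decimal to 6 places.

√[4·1!1!2!/5! · 1!1!2!1!2!1!] = √(4/15)
  +(−1)^0/∏(0,1,1,2,0,0)! = 1/2  (running 1/2)
  +(−1)^1/∏(1,0,0,1,1,1)! = -1  (running -1/2)
⟨..|..⟩ = √(4/15)·(-1/2) = -0.258199

−√(1/15) = -0.258199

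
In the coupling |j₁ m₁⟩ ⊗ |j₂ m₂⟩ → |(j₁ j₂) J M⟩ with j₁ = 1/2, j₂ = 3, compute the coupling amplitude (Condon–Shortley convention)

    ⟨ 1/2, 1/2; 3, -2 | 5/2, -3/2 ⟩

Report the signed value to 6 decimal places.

triangle: 1!×0!×5!/7! = 120/5040
(j±m)!: 1!×0!×1!×5!×1!×4! = 2880
prefactor² = (2J+1)×Δ×N² = 2880/7
  k=0: +1/(0!×1!×0!×1!×0!×4!) = 1/24
Σ = 1/24  ⇒  CG² = 2880/7×1/24² = 5/7
CG = +√(5/7) = +0.845154

+√(5/7) ≈ +0.845154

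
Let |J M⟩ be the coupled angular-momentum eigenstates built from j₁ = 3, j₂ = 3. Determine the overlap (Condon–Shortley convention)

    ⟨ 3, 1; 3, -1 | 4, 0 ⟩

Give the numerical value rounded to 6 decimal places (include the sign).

triangle: 2!×4!×4!/11! = 1152/39916800
(j±m)!: 4!×2!×2!×4!×4!×4! = 1327104
prefactor² = (2J+1)×Δ×N² = 663552/1925
  k=0: +1/(0!×2!×2!×2!×2!×2!) = 1/32
  k=1: −1/(1!×1!×1!×1!×3!×3!) = -1/36
  k=2: +1/(2!×0!×0!×0!×4!×4!) = 1/1152
Σ = 5/1152  ⇒  CG² = 663552/1925×5/1152² = 1/154
CG = +√(1/154) = +0.080582

+0.080582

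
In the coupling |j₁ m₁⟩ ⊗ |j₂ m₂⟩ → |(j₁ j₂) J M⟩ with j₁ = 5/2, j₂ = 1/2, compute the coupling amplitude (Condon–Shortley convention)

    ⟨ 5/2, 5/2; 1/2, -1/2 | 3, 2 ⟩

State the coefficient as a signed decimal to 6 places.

+0.408248

√[7·0!5!1!/7! · 5!0!0!1!5!1!] = √(2400)
  +(−1)^0/∏(0,0,0,0,5,1)! = 1/120  (running 1/120)
⟨..|..⟩ = √(2400)·(1/120) = +0.408248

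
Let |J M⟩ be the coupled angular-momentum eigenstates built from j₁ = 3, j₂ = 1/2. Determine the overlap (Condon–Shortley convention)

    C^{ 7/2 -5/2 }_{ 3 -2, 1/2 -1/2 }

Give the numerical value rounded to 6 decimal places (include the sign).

triangle: 0!*6!*1!/8! = 720/40320
(j±m)!: 1!*5!*0!*1!*1!*6! = 86400
prefactor² = (2J+1)*Δ*N² = 86400/7
  k=0: +1/(0!*0!*5!*0!*1!*1!) = 1/120
Σ = 1/120  ⇒  CG² = 86400/7*1/120² = 6/7
CG = +√(6/7) = +0.925820

+0.925820  (= +√(6/7))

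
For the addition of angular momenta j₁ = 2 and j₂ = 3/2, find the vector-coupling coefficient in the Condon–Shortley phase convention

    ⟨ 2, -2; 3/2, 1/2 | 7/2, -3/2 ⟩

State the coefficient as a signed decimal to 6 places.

+0.377964

√[8·0!4!3!/8! · 0!4!2!1!2!5!] = √(2304/7)
  +(−1)^0/∏(0,0,4,2,0,1)! = 1/48  (running 1/48)
⟨..|..⟩ = √(2304/7)·(1/48) = +0.377964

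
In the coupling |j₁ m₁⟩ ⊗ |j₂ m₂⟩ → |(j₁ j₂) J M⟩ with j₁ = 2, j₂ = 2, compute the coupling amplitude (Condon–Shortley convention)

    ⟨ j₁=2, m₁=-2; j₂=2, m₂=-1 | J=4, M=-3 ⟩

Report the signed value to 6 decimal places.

triangle: 0!×4!×4!/9! = 576/362880
(j±m)!: 0!×4!×1!×3!×1!×7! = 725760
prefactor² = (2J+1)×Δ×N² = 10368
  k=0: +1/(0!×0!×4!×1!×0!×3!) = 1/144
Σ = 1/144  ⇒  CG² = 10368×1/144² = 1/2
CG = +√(1/2) = +0.707107

+0.707107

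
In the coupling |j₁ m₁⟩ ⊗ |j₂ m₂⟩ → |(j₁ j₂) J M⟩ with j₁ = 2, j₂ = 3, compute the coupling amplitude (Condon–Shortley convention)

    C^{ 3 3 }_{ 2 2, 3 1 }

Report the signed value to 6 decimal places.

triangle: 2!·2!·4!/9! = 96/362880
(j±m)!: 4!·0!·4!·2!·6!·0! = 829440
prefactor² = (2J+1)·Δ·N² = 1536
  k=0: +1/(0!·2!·0!·4!·2!·0!) = 1/96
Σ = 1/96  ⇒  CG² = 1536·1/96² = 1/6
CG = +√(1/6) = +0.408248

+0.408248  (= +√(1/6))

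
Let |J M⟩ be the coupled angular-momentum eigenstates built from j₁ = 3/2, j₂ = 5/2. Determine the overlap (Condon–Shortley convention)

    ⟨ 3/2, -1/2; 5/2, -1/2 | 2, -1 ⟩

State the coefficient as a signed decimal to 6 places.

−√(25/84) = -0.545545

triangle: 2!×1!×3!/7! = 12/5040
(j±m)!: 1!×2!×2!×3!×1!×3! = 144
prefactor² = (2J+1)×Δ×N² = 12/7
  k=1: −1/(1!×1!×1!×1!×0!×2!) = -1/2
  k=2: +1/(2!×0!×0!×0!×1!×3!) = 1/12
Σ = -5/12  ⇒  CG² = 12/7×(-5/12)² = 25/84
CG = −√(25/84) = -0.545545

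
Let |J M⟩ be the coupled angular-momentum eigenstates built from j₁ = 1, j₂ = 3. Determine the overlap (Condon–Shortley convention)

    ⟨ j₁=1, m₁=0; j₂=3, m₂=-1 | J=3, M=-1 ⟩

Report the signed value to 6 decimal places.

+0.288675

triangle: 1!×1!×5!/8! = 120/40320
(j±m)!: 1!×1!×2!×4!×2!×4! = 2304
prefactor² = (2J+1)×Δ×N² = 48
  k=0: +1/(0!×1!×1!×2!×0!×3!) = 1/12
  k=1: −1/(1!×0!×0!×1!×1!×4!) = -1/24
Σ = 1/24  ⇒  CG² = 48×1/24² = 1/12
CG = +√(1/12) = +0.288675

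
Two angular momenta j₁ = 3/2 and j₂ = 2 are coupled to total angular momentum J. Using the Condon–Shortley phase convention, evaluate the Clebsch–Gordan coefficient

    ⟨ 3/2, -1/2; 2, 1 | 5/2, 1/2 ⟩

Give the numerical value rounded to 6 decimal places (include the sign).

-0.597614  (= −√(5/14))

j₁+j₂−J=1  J+j₁−j₂=2  J−j₁+j₂=3  j₁+j₂+J+1=7
(j₁±m₁, j₂±m₂, J±M) = (1,2,3,1,3,2)
P² = 72/35
sum k=0..1:
  [0] +1/12 = 1/12
  [1] −1/2 = -1/2
S = -5/12
C² = P²·S² = 5/14 ; C = -0.597614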